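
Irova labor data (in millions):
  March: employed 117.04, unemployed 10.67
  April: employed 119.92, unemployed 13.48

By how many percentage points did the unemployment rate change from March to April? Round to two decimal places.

March: labor force = 117.04 + 10.67 = 127.71; u = 10.67/127.71 = 8.35%.
April: labor force = 119.92 + 13.48 = 133.40; u = 13.48/133.40 = 10.10%.
Change = 10.10% − 8.35% = +1.75 pp.

The unemployment rate changed by +1.75 percentage points.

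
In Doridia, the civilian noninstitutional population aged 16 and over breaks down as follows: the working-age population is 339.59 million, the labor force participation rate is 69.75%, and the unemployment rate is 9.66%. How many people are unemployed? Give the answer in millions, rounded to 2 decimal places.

About 22.88 million are unemployed.

Labor force = 0.6975 × 339.59 = 236.86 million.
Unemployed = 0.0966 × 236.86 ≈ 22.88 million.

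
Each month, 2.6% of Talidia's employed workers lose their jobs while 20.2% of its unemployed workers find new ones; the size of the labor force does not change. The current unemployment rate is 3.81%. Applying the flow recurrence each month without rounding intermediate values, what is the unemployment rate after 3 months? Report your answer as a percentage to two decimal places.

Unemployment rate after three months ≈ 7.91%.

With a fixed labor force, u_{t+1} = u_t + s·(1−u_t) − f·u_t = u_t·(1−s−f) + s.
Here 1−s−f = 0.772 and s = 0.026.
u_1 = 0.038100 × 0.772 + 0.026 = 0.055413.
u_2 = 0.055413 × 0.772 + 0.026 = 0.068779.
u_3 = 0.068779 × 0.772 + 0.026 = 0.079097.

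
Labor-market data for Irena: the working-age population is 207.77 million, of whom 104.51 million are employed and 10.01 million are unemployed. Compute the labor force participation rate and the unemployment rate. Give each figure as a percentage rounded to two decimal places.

Labor force participation rate ≈ 55.12%; unemployment rate ≈ 8.74%.

Labor force = employed + unemployed = 104.51 + 10.01 = 114.52 million.
Unemployment rate = 10.01 / 114.52 = 8.74%.
Labor force participation rate = 114.52 / 207.77 = 55.12%.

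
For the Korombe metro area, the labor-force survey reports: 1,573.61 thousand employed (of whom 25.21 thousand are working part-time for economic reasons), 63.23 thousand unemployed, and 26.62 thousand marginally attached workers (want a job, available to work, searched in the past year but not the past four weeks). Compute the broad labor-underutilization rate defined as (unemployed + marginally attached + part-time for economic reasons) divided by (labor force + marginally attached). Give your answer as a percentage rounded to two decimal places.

Broad underutilization rate ≈ 6.92%.

Labor force = 1,573.61 + 63.23 = 1,636.84 thousand.
Numerator = 63.23 + 26.62 + 25.21 = 115.06 thousand.
Denominator = 1,636.84 + 26.62 = 1,663.46 thousand.
Broad rate = 115.06 / 1,663.46 = 6.92%.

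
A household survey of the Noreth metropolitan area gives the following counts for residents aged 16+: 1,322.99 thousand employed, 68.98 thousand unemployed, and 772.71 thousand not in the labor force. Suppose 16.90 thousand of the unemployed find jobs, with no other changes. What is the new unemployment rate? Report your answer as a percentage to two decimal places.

New unemployment rate ≈ 3.74%.

Initially, labor force = 1,322.99 + 68.98 = 1,391.97 thousand, so u = 68.98/1,391.97 = 4.96%.
After the change, unemployed falls and employed rises by 16.90; labor force unchanged → E = 1,339.89, U = 52.08, labor force = 1,391.97 thousand.
New unemployment rate = 52.08 / 1,391.97 = 3.74%.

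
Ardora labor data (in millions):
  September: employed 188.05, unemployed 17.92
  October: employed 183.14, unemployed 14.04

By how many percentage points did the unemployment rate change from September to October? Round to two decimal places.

September: labor force = 188.05 + 17.92 = 205.97; u = 17.92/205.97 = 8.70%.
October: labor force = 183.14 + 14.04 = 197.18; u = 14.04/197.18 = 7.12%.
Change = 7.12% − 8.70% = −1.58 pp.

The unemployment rate changed by −1.58 percentage points.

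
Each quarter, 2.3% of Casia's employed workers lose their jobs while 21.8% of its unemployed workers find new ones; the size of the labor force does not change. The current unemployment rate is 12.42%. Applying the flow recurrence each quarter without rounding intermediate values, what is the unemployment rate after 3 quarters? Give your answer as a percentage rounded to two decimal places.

Unemployment rate after three quarters ≈ 10.80%.

With a fixed labor force, u_{t+1} = u_t + s·(1−u_t) − f·u_t = u_t·(1−s−f) + s.
Here 1−s−f = 0.759 and s = 0.023.
u_1 = 0.124200 × 0.759 + 0.023 = 0.117268.
u_2 = 0.117268 × 0.759 + 0.023 = 0.112006.
u_3 = 0.112006 × 0.759 + 0.023 = 0.108013.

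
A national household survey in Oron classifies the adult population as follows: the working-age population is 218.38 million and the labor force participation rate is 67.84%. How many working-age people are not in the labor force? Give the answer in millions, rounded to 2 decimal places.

About 70.23 million are not in the labor force.

Share not in the labor force = 1 − 0.6784 = 0.3216.
Not in labor force = 0.3216 × 218.38 ≈ 70.23 million.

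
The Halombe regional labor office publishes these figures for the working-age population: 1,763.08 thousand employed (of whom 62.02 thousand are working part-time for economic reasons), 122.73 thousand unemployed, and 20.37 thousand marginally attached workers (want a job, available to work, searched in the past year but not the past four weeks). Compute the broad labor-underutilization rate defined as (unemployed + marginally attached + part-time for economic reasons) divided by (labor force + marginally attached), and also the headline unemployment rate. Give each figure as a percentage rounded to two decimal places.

Labor force = 1,763.08 + 122.73 = 1,885.81 thousand.
Numerator = 122.73 + 20.37 + 62.02 = 205.12 thousand.
Denominator = 1,885.81 + 20.37 = 1,906.18 thousand.
Broad rate = 205.12 / 1,906.18 = 10.76%.
Headline unemployment rate = 122.73 / 1,885.81 = 6.51%.

Broad underutilization rate ≈ 10.76%; headline unemployment rate ≈ 6.51%.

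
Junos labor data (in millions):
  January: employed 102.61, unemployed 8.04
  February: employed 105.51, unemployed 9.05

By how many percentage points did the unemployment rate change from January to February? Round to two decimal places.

January: labor force = 102.61 + 8.04 = 110.65; u = 8.04/110.65 = 7.27%.
February: labor force = 105.51 + 9.05 = 114.56; u = 9.05/114.56 = 7.90%.
Change = 7.90% − 7.27% = +0.63 pp.

The unemployment rate changed by +0.63 percentage points.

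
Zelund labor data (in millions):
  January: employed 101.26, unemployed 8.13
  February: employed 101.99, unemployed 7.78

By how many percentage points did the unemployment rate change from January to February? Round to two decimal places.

The unemployment rate changed by −0.34 percentage points.

January: labor force = 101.26 + 8.13 = 109.39; u = 8.13/109.39 = 7.43%.
February: labor force = 101.99 + 7.78 = 109.77; u = 7.78/109.77 = 7.09%.
Change = 7.09% − 7.43% = −0.34 pp.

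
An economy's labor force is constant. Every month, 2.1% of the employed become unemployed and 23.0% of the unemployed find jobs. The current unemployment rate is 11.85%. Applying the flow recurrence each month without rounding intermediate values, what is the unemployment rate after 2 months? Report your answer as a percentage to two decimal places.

Unemployment rate after two months ≈ 10.32%.

With a fixed labor force, u_{t+1} = u_t + s·(1−u_t) − f·u_t = u_t·(1−s−f) + s.
Here 1−s−f = 0.749 and s = 0.021.
u_1 = 0.118500 × 0.749 + 0.021 = 0.109757.
u_2 = 0.109757 × 0.749 + 0.021 = 0.103208.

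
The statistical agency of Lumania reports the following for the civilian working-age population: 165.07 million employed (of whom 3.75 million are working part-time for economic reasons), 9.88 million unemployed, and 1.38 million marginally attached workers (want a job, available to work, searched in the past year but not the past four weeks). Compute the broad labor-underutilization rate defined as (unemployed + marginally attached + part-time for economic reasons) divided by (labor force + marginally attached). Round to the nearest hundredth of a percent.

Labor force = 165.07 + 9.88 = 174.95 million.
Numerator = 9.88 + 1.38 + 3.75 = 15.01 million.
Denominator = 174.95 + 1.38 = 176.33 million.
Broad rate = 15.01 / 176.33 = 8.51%.

Broad underutilization rate ≈ 8.51%.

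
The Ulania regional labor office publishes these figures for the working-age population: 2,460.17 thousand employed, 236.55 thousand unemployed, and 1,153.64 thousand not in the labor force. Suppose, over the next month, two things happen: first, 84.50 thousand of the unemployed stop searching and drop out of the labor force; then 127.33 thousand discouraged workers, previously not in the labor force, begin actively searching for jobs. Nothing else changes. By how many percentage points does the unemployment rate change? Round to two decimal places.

Initially, labor force = 2,460.17 + 236.55 = 2,696.72 thousand, so u = 236.55/2,696.72 = 8.77%.
After the first change, unemployed and labor force both fall by 84.50 → E = 2,460.17, U = 152.05, labor force = 2,612.22 thousand.
After the second change, unemployed and labor force both rise by 127.33 → E = 2,460.17, U = 279.38, labor force = 2,739.55 thousand.
New unemployment rate = 279.38 / 2,739.55 = 10.20%.
Change = 10.20% − 8.77% = +1.43 percentage points.

The unemployment rate changes by +1.43 percentage points.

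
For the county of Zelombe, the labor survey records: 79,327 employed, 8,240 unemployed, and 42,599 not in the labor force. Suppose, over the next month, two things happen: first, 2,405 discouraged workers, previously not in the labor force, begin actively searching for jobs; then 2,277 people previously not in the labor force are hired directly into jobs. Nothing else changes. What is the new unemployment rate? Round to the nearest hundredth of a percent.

New unemployment rate ≈ 11.54%.

Initially, labor force = 79,327 + 8,240 = 87,567, so u = 8,240/87,567 = 9.41%.
After the first change, unemployed and labor force both rise by 2,405 → E = 79,327, U = 10,645, labor force = 89,972.
After the second change, employed and labor force both rise by 2,277; unemployed unchanged → E = 81,604, U = 10,645, labor force = 92,249.
New unemployment rate = 10,645 / 92,249 = 11.54%.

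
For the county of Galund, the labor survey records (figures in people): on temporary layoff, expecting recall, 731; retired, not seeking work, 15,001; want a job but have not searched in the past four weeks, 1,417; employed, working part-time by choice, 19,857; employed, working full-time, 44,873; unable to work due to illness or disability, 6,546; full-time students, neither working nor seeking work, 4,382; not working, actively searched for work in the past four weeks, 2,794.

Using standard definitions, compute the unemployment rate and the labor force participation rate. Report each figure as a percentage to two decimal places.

Unemployment rate ≈ 5.16%; labor force participation rate ≈ 71.40%.

Employed = 19,857 + 44,873 = 64,730.
Unemployed = 731 + 2,794 = 3,525 (jobless and actively searching, or on temporary layoff).
Labor force = 64,730 + 3,525 = 68,255.
Not in labor force = 15,001 + 1,417 + 6,546 + 4,382 = 27,346 (those not working and not actively searching are outside the labor force — including those who want a job but have given up searching).
Civilian working-age population = 68,255 + 27,346 = 95,601.
Unemployment rate = 3,525 / 68,255 = 5.16%.
Labor force participation rate = 68,255 / 95,601 = 71.40%.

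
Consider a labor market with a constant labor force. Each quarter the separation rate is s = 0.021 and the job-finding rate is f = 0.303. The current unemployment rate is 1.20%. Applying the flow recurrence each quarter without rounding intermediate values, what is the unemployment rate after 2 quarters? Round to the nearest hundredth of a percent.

With a fixed labor force, u_{t+1} = u_t + s·(1−u_t) − f·u_t = u_t·(1−s−f) + s.
Here 1−s−f = 0.676 and s = 0.021.
u_1 = 0.012000 × 0.676 + 0.021 = 0.029112.
u_2 = 0.029112 × 0.676 + 0.021 = 0.040680.

Unemployment rate after two quarters ≈ 4.07%.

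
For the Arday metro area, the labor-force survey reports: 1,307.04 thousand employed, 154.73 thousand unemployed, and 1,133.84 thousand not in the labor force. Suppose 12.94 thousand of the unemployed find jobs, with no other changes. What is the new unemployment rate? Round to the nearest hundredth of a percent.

Initially, labor force = 1,307.04 + 154.73 = 1,461.77 thousand, so u = 154.73/1,461.77 = 10.59%.
After the change, unemployed falls and employed rises by 12.94; labor force unchanged → E = 1,319.98, U = 141.79, labor force = 1,461.77 thousand.
New unemployment rate = 141.79 / 1,461.77 = 9.70%.

New unemployment rate ≈ 9.70%.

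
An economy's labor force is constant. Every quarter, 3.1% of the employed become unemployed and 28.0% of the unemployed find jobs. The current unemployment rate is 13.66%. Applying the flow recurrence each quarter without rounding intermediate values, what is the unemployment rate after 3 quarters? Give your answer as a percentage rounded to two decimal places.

With a fixed labor force, u_{t+1} = u_t + s·(1−u_t) − f·u_t = u_t·(1−s−f) + s.
Here 1−s−f = 0.689 and s = 0.031.
u_1 = 0.136600 × 0.689 + 0.031 = 0.125117.
u_2 = 0.125117 × 0.689 + 0.031 = 0.117206.
u_3 = 0.117206 × 0.689 + 0.031 = 0.111755.

Unemployment rate after three quarters ≈ 11.18%.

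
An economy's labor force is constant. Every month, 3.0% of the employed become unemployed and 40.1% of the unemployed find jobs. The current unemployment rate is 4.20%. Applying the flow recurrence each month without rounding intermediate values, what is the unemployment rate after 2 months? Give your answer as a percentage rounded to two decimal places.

With a fixed labor force, u_{t+1} = u_t + s·(1−u_t) − f·u_t = u_t·(1−s−f) + s.
Here 1−s−f = 0.569 and s = 0.030.
u_1 = 0.042000 × 0.569 + 0.030 = 0.053898.
u_2 = 0.053898 × 0.569 + 0.030 = 0.060668.

Unemployment rate after two months ≈ 6.07%.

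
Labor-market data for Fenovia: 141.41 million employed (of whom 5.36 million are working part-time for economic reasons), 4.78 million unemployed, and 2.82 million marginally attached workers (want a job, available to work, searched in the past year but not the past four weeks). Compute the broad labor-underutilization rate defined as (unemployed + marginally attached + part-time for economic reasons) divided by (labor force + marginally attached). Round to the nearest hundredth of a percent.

Broad underutilization rate ≈ 8.70%.

Labor force = 141.41 + 4.78 = 146.19 million.
Numerator = 4.78 + 2.82 + 5.36 = 12.96 million.
Denominator = 146.19 + 2.82 = 149.01 million.
Broad rate = 12.96 / 149.01 = 8.70%.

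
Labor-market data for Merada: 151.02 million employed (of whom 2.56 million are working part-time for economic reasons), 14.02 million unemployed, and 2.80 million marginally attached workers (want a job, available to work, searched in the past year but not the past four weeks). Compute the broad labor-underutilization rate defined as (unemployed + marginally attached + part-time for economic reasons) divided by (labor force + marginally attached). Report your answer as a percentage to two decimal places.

Broad underutilization rate ≈ 11.55%.

Labor force = 151.02 + 14.02 = 165.04 million.
Numerator = 14.02 + 2.80 + 2.56 = 19.38 million.
Denominator = 165.04 + 2.80 = 167.84 million.
Broad rate = 19.38 / 167.84 = 11.55%.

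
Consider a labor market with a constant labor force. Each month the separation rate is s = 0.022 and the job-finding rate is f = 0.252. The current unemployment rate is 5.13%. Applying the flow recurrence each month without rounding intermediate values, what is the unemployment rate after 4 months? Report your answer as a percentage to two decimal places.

Unemployment rate after four months ≈ 7.22%.

With a fixed labor force, u_{t+1} = u_t + s·(1−u_t) − f·u_t = u_t·(1−s−f) + s.
Here 1−s−f = 0.726 and s = 0.022.
u_1 = 0.051300 × 0.726 + 0.022 = 0.059244.
u_2 = 0.059244 × 0.726 + 0.022 = 0.065011.
u_3 = 0.065011 × 0.726 + 0.022 = 0.069198.
u_4 = 0.069198 × 0.726 + 0.022 = 0.072238.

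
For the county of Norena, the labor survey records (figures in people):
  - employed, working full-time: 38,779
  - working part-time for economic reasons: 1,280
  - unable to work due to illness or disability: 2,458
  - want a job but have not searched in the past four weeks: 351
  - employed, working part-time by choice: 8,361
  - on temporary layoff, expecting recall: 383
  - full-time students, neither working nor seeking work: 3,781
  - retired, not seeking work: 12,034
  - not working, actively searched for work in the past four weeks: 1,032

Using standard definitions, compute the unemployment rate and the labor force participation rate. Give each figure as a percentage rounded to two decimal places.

Unemployment rate ≈ 2.84%; labor force participation rate ≈ 72.80%.

Employed = 38,779 + 1,280 + 8,361 = 48,420 (anyone who worked, including part-time for economic reasons, counts as employed).
Unemployed = 383 + 1,032 = 1,415 (jobless and actively searching, or on temporary layoff).
Labor force = 48,420 + 1,415 = 49,835.
Not in labor force = 2,458 + 351 + 3,781 + 12,034 = 18,624 (those not working and not actively searching are outside the labor force — including those who want a job but have given up searching).
Civilian working-age population = 49,835 + 18,624 = 68,459.
Unemployment rate = 1,415 / 49,835 = 2.84%.
Labor force participation rate = 49,835 / 68,459 = 72.80%.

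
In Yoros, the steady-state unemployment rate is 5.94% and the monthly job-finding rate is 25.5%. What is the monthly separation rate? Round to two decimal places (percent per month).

Separation rate ≈ 1.61% per month.

From u* = s/(s+f): s = u·f/(1−u).
s = 0.0594 × 25.5 / (1 − 0.0594) = 1.5147 / 0.9406 ≈ 1.61% per month.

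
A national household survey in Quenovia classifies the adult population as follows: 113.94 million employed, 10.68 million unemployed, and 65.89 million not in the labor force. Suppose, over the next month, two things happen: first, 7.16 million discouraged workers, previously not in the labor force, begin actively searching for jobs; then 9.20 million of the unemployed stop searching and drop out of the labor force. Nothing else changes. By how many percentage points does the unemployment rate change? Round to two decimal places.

The unemployment rate changes by −1.52 percentage points.

Initially, labor force = 113.94 + 10.68 = 124.62 million, so u = 10.68/124.62 = 8.57%.
After the first change, unemployed and labor force both rise by 7.16 → E = 113.94, U = 17.84, labor force = 131.78 million.
After the second change, unemployed and labor force both fall by 9.20 → E = 113.94, U = 8.64, labor force = 122.58 million.
New unemployment rate = 8.64 / 122.58 = 7.05%.
Change = 7.05% − 8.57% = −1.52 percentage points.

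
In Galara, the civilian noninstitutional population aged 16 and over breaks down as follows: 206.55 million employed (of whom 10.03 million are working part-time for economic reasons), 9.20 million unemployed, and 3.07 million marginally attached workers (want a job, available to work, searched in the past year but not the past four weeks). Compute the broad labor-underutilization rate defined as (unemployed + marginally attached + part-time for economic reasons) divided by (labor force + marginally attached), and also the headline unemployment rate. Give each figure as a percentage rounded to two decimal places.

Labor force = 206.55 + 9.20 = 215.75 million.
Numerator = 9.20 + 3.07 + 10.03 = 22.30 million.
Denominator = 215.75 + 3.07 = 218.82 million.
Broad rate = 22.30 / 218.82 = 10.19%.
Headline unemployment rate = 9.20 / 215.75 = 4.26%.

Broad underutilization rate ≈ 10.19%; headline unemployment rate ≈ 4.26%.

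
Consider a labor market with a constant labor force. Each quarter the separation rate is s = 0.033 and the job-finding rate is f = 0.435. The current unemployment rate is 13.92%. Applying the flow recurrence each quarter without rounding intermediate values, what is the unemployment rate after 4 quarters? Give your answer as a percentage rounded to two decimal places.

With a fixed labor force, u_{t+1} = u_t + s·(1−u_t) − f·u_t = u_t·(1−s−f) + s.
Here 1−s−f = 0.532 and s = 0.033.
u_1 = 0.139200 × 0.532 + 0.033 = 0.107054.
u_2 = 0.107054 × 0.532 + 0.033 = 0.089953.
u_3 = 0.089953 × 0.532 + 0.033 = 0.080855.
u_4 = 0.080855 × 0.532 + 0.033 = 0.076015.

Unemployment rate after four quarters ≈ 7.60%.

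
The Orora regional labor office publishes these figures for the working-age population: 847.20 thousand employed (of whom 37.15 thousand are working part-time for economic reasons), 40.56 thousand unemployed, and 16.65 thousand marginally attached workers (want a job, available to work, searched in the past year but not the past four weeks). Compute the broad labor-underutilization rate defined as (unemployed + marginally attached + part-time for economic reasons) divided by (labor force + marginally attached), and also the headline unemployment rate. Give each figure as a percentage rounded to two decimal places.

Labor force = 847.20 + 40.56 = 887.76 thousand.
Numerator = 40.56 + 16.65 + 37.15 = 94.36 thousand.
Denominator = 887.76 + 16.65 = 904.41 thousand.
Broad rate = 94.36 / 904.41 = 10.43%.
Headline unemployment rate = 40.56 / 887.76 = 4.57%.

Broad underutilization rate ≈ 10.43%; headline unemployment rate ≈ 4.57%.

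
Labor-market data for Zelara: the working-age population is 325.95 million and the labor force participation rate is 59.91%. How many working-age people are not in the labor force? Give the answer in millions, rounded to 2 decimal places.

Share not in the labor force = 1 − 0.5991 = 0.4009.
Not in labor force = 0.4009 × 325.95 ≈ 130.67 million.

About 130.67 million are not in the labor force.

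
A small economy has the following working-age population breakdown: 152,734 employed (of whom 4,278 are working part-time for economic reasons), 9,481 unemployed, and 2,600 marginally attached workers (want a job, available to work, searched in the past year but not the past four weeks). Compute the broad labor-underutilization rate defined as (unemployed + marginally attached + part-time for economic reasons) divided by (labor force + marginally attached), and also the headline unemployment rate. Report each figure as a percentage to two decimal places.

Broad underutilization rate ≈ 9.93%; headline unemployment rate ≈ 5.84%.

Labor force = 152,734 + 9,481 = 162,215.
Numerator = 9,481 + 2,600 + 4,278 = 16,359.
Denominator = 162,215 + 2,600 = 164,815.
Broad rate = 16,359 / 164,815 = 9.93%.
Headline unemployment rate = 9,481 / 162,215 = 5.84%.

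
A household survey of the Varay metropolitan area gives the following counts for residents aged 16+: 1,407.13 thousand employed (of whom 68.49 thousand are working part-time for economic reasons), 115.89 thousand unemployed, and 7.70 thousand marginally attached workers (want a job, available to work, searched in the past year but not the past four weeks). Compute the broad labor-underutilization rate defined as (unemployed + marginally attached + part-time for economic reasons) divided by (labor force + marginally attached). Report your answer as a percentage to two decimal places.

Labor force = 1,407.13 + 115.89 = 1,523.02 thousand.
Numerator = 115.89 + 7.70 + 68.49 = 192.08 thousand.
Denominator = 1,523.02 + 7.70 = 1,530.72 thousand.
Broad rate = 192.08 / 1,530.72 = 12.55%.

Broad underutilization rate ≈ 12.55%.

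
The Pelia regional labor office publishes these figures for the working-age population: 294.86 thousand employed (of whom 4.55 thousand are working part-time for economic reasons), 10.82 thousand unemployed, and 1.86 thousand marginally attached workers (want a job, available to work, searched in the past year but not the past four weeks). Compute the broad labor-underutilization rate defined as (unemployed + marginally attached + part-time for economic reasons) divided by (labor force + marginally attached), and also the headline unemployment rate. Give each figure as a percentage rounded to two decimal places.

Broad underutilization rate ≈ 5.60%; headline unemployment rate ≈ 3.54%.

Labor force = 294.86 + 10.82 = 305.68 thousand.
Numerator = 10.82 + 1.86 + 4.55 = 17.23 thousand.
Denominator = 305.68 + 1.86 = 307.54 thousand.
Broad rate = 17.23 / 307.54 = 5.60%.
Headline unemployment rate = 10.82 / 305.68 = 3.54%.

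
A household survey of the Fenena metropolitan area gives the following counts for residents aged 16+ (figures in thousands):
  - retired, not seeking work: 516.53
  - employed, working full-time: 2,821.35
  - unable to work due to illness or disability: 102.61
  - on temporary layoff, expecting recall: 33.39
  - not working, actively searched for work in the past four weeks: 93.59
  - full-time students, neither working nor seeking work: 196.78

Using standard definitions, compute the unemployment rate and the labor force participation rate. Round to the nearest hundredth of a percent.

Unemployment rate ≈ 4.31%; labor force participation rate ≈ 78.32%.

Employed = 2,821.35 thousand.
Unemployed = 33.39 + 93.59 = 126.98 thousand (jobless and actively searching, or on temporary layoff).
Labor force = 2,821.35 + 126.98 = 2,948.33 thousand.
Not in labor force = 516.53 + 102.61 + 196.78 = 815.92 thousand (those not working and not actively searching are outside the labor force).
Civilian working-age population = 2,948.33 + 815.92 = 3,764.25 thousand.
Unemployment rate = 126.98 / 2,948.33 = 4.31%.
Labor force participation rate = 2,948.33 / 3,764.25 = 78.32%.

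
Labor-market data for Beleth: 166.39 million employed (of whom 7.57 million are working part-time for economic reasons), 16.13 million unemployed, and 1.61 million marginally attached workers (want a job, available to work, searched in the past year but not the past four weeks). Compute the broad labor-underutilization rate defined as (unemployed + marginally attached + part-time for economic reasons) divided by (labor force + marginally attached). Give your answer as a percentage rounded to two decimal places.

Labor force = 166.39 + 16.13 = 182.52 million.
Numerator = 16.13 + 1.61 + 7.57 = 25.31 million.
Denominator = 182.52 + 1.61 = 184.13 million.
Broad rate = 25.31 / 184.13 = 13.75%.

Broad underutilization rate ≈ 13.75%.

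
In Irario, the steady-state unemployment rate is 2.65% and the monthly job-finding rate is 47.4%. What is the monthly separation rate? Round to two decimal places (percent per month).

Separation rate ≈ 1.29% per month.

From u* = s/(s+f): s = u·f/(1−u).
s = 0.0265 × 47.4 / (1 − 0.0265) = 1.2561 / 0.9735 ≈ 1.29% per month.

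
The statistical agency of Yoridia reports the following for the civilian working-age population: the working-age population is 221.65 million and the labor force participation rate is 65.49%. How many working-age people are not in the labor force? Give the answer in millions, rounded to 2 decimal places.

Share not in the labor force = 1 − 0.6549 = 0.3451.
Not in labor force = 0.3451 × 221.65 ≈ 76.49 million.

About 76.49 million are not in the labor force.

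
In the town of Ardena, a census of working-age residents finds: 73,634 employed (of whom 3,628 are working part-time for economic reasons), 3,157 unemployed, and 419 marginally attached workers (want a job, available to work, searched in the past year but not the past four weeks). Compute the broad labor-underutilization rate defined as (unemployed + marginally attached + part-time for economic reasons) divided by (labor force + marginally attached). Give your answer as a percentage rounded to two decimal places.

Labor force = 73,634 + 3,157 = 76,791.
Numerator = 3,157 + 419 + 3,628 = 7,204.
Denominator = 76,791 + 419 = 77,210.
Broad rate = 7,204 / 77,210 = 9.33%.

Broad underutilization rate ≈ 9.33%.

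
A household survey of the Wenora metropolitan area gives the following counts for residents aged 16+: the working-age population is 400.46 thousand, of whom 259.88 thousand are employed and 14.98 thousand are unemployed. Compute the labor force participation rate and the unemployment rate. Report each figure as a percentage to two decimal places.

Labor force = employed + unemployed = 259.88 + 14.98 = 274.86 thousand.
Unemployment rate = 14.98 / 274.86 = 5.45%.
Labor force participation rate = 274.86 / 400.46 = 68.64%.

Labor force participation rate ≈ 68.64%; unemployment rate ≈ 5.45%.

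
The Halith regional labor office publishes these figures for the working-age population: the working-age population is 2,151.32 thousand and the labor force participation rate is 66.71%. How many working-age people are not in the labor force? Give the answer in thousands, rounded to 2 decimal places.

Share not in the labor force = 1 − 0.6671 = 0.3329.
Not in labor force = 0.3329 × 2,151.32 ≈ 716.17 thousand.

About 716.17 thousand are not in the labor force.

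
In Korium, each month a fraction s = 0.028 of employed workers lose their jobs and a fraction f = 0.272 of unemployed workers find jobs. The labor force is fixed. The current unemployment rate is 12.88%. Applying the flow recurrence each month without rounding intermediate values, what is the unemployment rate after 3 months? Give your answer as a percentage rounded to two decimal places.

With a fixed labor force, u_{t+1} = u_t + s·(1−u_t) − f·u_t = u_t·(1−s−f) + s.
Here 1−s−f = 0.700 and s = 0.028.
u_1 = 0.128800 × 0.700 + 0.028 = 0.118160.
u_2 = 0.118160 × 0.700 + 0.028 = 0.110712.
u_3 = 0.110712 × 0.700 + 0.028 = 0.105498.

Unemployment rate after three months ≈ 10.55%.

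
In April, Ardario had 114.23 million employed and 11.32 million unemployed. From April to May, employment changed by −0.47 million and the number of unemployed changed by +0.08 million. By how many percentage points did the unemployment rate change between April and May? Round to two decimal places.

April: labor force = 114.23 + 11.32 = 125.55; u = 11.32/125.55 = 9.02%.
May: labor force = 113.76 + 11.40 = 125.16; u = 11.40/125.16 = 9.11%.
Change = 9.11% − 9.02% = +0.09 pp.

The unemployment rate changed by +0.09 percentage points.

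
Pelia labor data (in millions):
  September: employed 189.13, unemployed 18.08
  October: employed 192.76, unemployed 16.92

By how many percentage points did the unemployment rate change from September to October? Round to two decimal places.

The unemployment rate changed by −0.66 percentage points.

September: labor force = 189.13 + 18.08 = 207.21; u = 18.08/207.21 = 8.73%.
October: labor force = 192.76 + 16.92 = 209.68; u = 16.92/209.68 = 8.07%.
Change = 8.07% − 8.73% = −0.66 pp.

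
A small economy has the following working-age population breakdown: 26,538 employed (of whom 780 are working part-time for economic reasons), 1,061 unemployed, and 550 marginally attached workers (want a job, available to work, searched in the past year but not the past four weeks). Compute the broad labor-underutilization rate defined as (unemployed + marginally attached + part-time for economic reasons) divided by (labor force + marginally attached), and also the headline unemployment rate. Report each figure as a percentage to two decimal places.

Labor force = 26,538 + 1,061 = 27,599.
Numerator = 1,061 + 550 + 780 = 2,391.
Denominator = 27,599 + 550 = 28,149.
Broad rate = 2,391 / 28,149 = 8.49%.
Headline unemployment rate = 1,061 / 27,599 = 3.84%.

Broad underutilization rate ≈ 8.49%; headline unemployment rate ≈ 3.84%.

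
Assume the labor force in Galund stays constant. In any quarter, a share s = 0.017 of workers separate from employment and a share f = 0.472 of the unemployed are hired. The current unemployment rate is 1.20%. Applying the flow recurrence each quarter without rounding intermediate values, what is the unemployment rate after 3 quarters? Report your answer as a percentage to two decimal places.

With a fixed labor force, u_{t+1} = u_t + s·(1−u_t) − f·u_t = u_t·(1−s−f) + s.
Here 1−s−f = 0.511 and s = 0.017.
u_1 = 0.012000 × 0.511 + 0.017 = 0.023132.
u_2 = 0.023132 × 0.511 + 0.017 = 0.028820.
u_3 = 0.028820 × 0.511 + 0.017 = 0.031727.

Unemployment rate after three quarters ≈ 3.17%.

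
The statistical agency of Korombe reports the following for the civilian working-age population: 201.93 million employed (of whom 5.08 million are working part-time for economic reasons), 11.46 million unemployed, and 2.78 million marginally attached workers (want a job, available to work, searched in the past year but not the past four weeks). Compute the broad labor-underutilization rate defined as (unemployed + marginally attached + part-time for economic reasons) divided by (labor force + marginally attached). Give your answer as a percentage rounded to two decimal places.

Broad underutilization rate ≈ 8.94%.

Labor force = 201.93 + 11.46 = 213.39 million.
Numerator = 11.46 + 2.78 + 5.08 = 19.32 million.
Denominator = 213.39 + 2.78 = 216.17 million.
Broad rate = 19.32 / 216.17 = 8.94%.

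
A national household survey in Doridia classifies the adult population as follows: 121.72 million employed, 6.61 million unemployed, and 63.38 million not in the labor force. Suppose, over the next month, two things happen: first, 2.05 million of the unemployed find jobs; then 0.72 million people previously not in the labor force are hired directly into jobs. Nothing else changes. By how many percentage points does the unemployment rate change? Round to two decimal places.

Initially, labor force = 121.72 + 6.61 = 128.33 million, so u = 6.61/128.33 = 5.15%.
After the first change, unemployed falls and employed rises by 2.05; labor force unchanged → E = 123.77, U = 4.56, labor force = 128.33 million.
After the second change, employed and labor force both rise by 0.72; unemployed unchanged → E = 124.49, U = 4.56, labor force = 129.05 million.
New unemployment rate = 4.56 / 129.05 = 3.53%.
Change = 3.53% − 5.15% = −1.62 percentage points.

The unemployment rate changes by −1.62 percentage points.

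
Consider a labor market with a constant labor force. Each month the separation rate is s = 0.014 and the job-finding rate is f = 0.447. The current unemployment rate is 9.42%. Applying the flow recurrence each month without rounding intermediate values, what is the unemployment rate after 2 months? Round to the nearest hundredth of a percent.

Unemployment rate after two months ≈ 4.89%.

With a fixed labor force, u_{t+1} = u_t + s·(1−u_t) − f·u_t = u_t·(1−s−f) + s.
Here 1−s−f = 0.539 and s = 0.014.
u_1 = 0.094200 × 0.539 + 0.014 = 0.064774.
u_2 = 0.064774 × 0.539 + 0.014 = 0.048913.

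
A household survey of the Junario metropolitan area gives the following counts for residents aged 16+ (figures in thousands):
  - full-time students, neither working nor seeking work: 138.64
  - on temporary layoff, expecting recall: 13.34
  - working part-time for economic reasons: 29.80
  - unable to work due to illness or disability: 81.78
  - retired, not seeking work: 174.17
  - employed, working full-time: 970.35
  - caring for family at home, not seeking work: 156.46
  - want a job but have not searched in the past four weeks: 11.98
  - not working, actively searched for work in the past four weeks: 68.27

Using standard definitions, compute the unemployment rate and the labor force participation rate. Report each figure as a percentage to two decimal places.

Unemployment rate ≈ 7.54%; labor force participation rate ≈ 65.77%.

Employed = 29.80 + 970.35 = 1,000.15 thousand (anyone who worked, including part-time for economic reasons, counts as employed).
Unemployed = 13.34 + 68.27 = 81.61 thousand (jobless and actively searching, or on temporary layoff).
Labor force = 1,000.15 + 81.61 = 1,081.76 thousand.
Not in labor force = 138.64 + 81.78 + 174.17 + 156.46 + 11.98 = 563.03 thousand (those not working and not actively searching are outside the labor force — including those who want a job but have given up searching).
Civilian working-age population = 1,081.76 + 563.03 = 1,644.79 thousand.
Unemployment rate = 81.61 / 1,081.76 = 7.54%.
Labor force participation rate = 1,081.76 / 1,644.79 = 65.77%.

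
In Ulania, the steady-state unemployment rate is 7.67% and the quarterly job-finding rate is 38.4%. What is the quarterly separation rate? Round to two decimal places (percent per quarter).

Separation rate ≈ 3.19% per quarter.

From u* = s/(s+f): s = u·f/(1−u).
s = 0.0767 × 38.4 / (1 − 0.0767) = 2.9453 / 0.9233 ≈ 3.19% per quarter.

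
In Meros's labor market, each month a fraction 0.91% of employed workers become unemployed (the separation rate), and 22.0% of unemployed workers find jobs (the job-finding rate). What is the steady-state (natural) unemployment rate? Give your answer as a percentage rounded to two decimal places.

Steady-state unemployment rate ≈ 3.97%.

At steady state the flows balance: s·E = f·U, so U/(E+U) = s/(s+f).
u* = 0.91 / (0.91 + 22.0) = 0.91 / 22.91 = 3.97%.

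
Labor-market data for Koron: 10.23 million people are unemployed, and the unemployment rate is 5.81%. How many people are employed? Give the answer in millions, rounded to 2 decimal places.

About 165.85 million are employed.

Labor force = U / u = 10.23 / 0.0581 ≈ 176.08 million.
Employed = labor force − unemployed = 176.08 − 10.23 = 165.85 million.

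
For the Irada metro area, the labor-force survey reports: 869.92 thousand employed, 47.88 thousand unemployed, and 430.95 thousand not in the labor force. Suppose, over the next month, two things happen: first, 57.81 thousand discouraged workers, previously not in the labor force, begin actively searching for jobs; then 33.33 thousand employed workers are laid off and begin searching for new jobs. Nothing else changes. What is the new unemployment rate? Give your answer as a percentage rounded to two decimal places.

New unemployment rate ≈ 14.25%.

Initially, labor force = 869.92 + 47.88 = 917.80 thousand, so u = 47.88/917.80 = 5.22%.
After the first change, unemployed and labor force both rise by 57.81 → E = 869.92, U = 105.69, labor force = 975.61 thousand.
After the second change, employed falls and unemployed rises by 33.33; labor force unchanged → E = 836.59, U = 139.02, labor force = 975.61 thousand.
New unemployment rate = 139.02 / 975.61 = 14.25%.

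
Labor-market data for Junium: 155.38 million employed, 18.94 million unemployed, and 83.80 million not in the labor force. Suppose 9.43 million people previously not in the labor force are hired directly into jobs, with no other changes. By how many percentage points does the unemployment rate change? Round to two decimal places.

The unemployment rate changes by −0.56 percentage points.

Initially, labor force = 155.38 + 18.94 = 174.32 million, so u = 18.94/174.32 = 10.87%.
After the change, employed and labor force both rise by 9.43; unemployed unchanged → E = 164.81, U = 18.94, labor force = 183.75 million.
New unemployment rate = 18.94 / 183.75 = 10.31%.
Change = 10.31% − 10.87% = −0.56 percentage points.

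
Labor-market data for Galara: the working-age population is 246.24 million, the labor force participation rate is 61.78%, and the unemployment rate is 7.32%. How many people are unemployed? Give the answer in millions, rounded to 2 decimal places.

About 11.14 million are unemployed.

Labor force = 0.6178 × 246.24 = 152.13 million.
Unemployed = 0.0732 × 152.13 ≈ 11.14 million.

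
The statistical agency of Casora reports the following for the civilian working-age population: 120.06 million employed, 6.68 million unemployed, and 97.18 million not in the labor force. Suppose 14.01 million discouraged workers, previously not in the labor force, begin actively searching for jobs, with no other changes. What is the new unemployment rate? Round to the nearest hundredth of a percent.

Initially, labor force = 120.06 + 6.68 = 126.74 million, so u = 6.68/126.74 = 5.27%.
After the change, unemployed and labor force both rise by 14.01 → E = 120.06, U = 20.69, labor force = 140.75 million.
New unemployment rate = 20.69 / 140.75 = 14.70%.

New unemployment rate ≈ 14.70%.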